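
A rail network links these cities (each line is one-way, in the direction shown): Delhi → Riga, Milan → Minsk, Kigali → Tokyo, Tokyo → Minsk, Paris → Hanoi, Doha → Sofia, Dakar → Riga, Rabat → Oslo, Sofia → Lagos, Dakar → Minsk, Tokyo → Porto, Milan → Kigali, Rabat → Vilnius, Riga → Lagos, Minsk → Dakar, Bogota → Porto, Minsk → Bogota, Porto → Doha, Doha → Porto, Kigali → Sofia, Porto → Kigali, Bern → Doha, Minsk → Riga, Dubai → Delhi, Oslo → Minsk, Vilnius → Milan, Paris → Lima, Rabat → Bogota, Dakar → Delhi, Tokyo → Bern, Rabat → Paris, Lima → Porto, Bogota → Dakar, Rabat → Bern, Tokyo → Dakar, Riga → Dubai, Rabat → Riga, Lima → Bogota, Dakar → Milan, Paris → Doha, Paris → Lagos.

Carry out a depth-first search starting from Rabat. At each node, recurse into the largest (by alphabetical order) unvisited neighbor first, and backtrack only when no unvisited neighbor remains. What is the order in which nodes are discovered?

Visit Rabat
Rabat → Vilnius
Vilnius → Milan
Milan → Minsk
Minsk → Riga
Riga → Lagos
Riga → Dubai
Dubai → Delhi
Minsk → Dakar
Minsk → Bogota
Bogota → Porto
Porto → Kigali
Kigali → Tokyo
Tokyo → Bern
Bern → Doha
Doha → Sofia
Rabat → Paris
Paris → Lima
Paris → Hanoi
Rabat → Oslo

Rabat → Vilnius → Milan → Minsk → Riga → Lagos → Dubai → Delhi → Dakar → Bogota → Porto → Kigali → Tokyo → Bern → Doha → Sofia → Paris → Lima → Hanoi → Oslo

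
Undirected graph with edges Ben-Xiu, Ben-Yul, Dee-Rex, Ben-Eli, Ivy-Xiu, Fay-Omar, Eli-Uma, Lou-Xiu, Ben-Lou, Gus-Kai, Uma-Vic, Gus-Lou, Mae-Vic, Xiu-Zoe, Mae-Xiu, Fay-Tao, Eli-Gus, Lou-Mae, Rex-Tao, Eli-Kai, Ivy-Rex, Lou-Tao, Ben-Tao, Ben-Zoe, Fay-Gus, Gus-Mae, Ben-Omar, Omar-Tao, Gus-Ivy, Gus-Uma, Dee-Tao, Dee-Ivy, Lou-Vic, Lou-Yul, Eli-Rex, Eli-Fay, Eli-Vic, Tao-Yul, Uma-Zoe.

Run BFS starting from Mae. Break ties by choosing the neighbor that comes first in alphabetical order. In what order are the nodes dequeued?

Mae, Gus, Lou, Vic, Xiu, Eli, Fay, Ivy, Kai, Uma, Ben, Tao, Yul, Zoe, Rex, Omar, Dee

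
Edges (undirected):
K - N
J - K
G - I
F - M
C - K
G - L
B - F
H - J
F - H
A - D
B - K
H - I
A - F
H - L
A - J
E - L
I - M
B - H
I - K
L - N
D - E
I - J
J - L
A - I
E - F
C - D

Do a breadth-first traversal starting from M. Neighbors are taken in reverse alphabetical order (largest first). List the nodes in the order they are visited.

M, I, F, K, J, H, G, A, E, B, N, C, L, D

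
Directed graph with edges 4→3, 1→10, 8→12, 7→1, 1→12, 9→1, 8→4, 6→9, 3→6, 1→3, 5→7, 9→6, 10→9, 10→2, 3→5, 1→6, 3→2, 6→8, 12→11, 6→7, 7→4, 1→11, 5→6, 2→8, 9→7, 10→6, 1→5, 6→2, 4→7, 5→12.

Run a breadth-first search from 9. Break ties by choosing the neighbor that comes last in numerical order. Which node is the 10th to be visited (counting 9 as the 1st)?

Visit 9; enqueue 7, 6, 1 → queue [7, 6, 1]
Visit 7; enqueue 4 → queue [6, 1, 4]
Visit 6; enqueue 8, 2 → queue [1, 4, 8, 2]
Visit 1; enqueue 12, 11, 10, 5, 3 → queue [4, 8, 2, 12, 11, 10, 5, 3]
Visit 4 → queue [8, 2, 12, 11, 10, 5, 3]
Visit 8 → queue [2, 12, 11, 10, 5, 3]
Visit 2 → queue [12, 11, 10, 5, 3]
Visit 12 → queue [11, 10, 5, 3]
Visit 11 → queue [10, 5, 3]
Visit 10 → queue [5, 3]
Visit 5 → queue [3]
Visit 3 → queue []

Visit order: 9, 7, 6, 1, 4, 8, 2, 12, 11, 10, 5, 3

10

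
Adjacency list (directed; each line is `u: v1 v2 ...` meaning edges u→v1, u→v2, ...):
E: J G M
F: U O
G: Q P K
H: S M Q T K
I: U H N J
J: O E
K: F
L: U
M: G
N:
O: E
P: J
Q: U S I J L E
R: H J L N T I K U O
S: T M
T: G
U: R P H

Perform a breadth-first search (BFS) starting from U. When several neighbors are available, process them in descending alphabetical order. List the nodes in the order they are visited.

Visit U; enqueue R, P, H → queue [R, P, H]
Visit R; enqueue T, O, N, L, K, J, I → queue [P, H, T, O, N, L, K, J, I]
Visit P → queue [H, T, O, N, L, K, J, I]
Visit H; enqueue S, Q, M → queue [T, O, N, L, K, J, I, S, Q, M]
Visit T; enqueue G → queue [O, N, L, K, J, I, S, Q, M, G]
Visit O; enqueue E → queue [N, L, K, J, I, S, Q, M, G, E]
Visit N → queue [L, K, J, I, S, Q, M, G, E]
Visit L → queue [K, J, I, S, Q, M, G, E]
Visit K; enqueue F → queue [J, I, S, Q, M, G, E, F]
Visit J → queue [I, S, Q, M, G, E, F]
Visit I → queue [S, Q, M, G, E, F]
Visit S → queue [Q, M, G, E, F]
Visit Q → queue [M, G, E, F]
Visit M → queue [G, E, F]
Visit G → queue [E, F]
Visit E → queue [F]
Visit F → queue []

U -> R -> P -> H -> T -> O -> N -> L -> K -> J -> I -> S -> Q -> M -> G -> E -> F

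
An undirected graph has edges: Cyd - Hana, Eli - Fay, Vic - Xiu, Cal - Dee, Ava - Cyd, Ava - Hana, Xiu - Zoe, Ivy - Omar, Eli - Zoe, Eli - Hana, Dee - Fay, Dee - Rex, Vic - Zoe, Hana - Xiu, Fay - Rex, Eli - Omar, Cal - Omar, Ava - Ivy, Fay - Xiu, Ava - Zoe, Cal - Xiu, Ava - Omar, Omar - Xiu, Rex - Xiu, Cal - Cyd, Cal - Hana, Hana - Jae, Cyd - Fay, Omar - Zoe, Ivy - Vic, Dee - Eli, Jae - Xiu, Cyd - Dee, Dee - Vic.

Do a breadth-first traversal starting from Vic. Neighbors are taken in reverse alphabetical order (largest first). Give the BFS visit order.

Vic -> Zoe -> Xiu -> Ivy -> Dee -> Omar -> Eli -> Ava -> Rex -> Jae -> Hana -> Fay -> Cal -> Cyd

Visit Vic; enqueue Zoe, Xiu, Ivy, Dee → queue [Zoe, Xiu, Ivy, Dee]
Visit Zoe; enqueue Omar, Eli, Ava → queue [Xiu, Ivy, Dee, Omar, Eli, Ava]
Visit Xiu; enqueue Rex, Jae, Hana, Fay, Cal → queue [Ivy, Dee, Omar, Eli, Ava, Rex, Jae, Hana, Fay, Cal]
Visit Ivy → queue [Dee, Omar, Eli, Ava, Rex, Jae, Hana, Fay, Cal]
Visit Dee; enqueue Cyd → queue [Omar, Eli, Ava, Rex, Jae, Hana, Fay, Cal, Cyd]
Visit Omar → queue [Eli, Ava, Rex, Jae, Hana, Fay, Cal, Cyd]
Visit Eli → queue [Ava, Rex, Jae, Hana, Fay, Cal, Cyd]
Visit Ava → queue [Rex, Jae, Hana, Fay, Cal, Cyd]
Visit Rex → queue [Jae, Hana, Fay, Cal, Cyd]
Visit Jae → queue [Hana, Fay, Cal, Cyd]
Visit Hana → queue [Fay, Cal, Cyd]
Visit Fay → queue [Cal, Cyd]
Visit Cal → queue [Cyd]
Visit Cyd → queue []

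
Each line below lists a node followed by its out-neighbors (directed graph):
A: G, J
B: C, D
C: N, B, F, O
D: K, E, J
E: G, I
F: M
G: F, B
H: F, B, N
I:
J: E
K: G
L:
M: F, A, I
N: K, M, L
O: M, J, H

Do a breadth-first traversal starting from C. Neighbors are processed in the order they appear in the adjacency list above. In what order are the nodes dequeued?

C -> N -> B -> F -> O -> K -> M -> L -> D -> J -> H -> G -> A -> I -> E

Visit C; enqueue N, B, F, O → queue [N, B, F, O]
Visit N; enqueue K, M, L → queue [B, F, O, K, M, L]
Visit B; enqueue D → queue [F, O, K, M, L, D]
Visit F → queue [O, K, M, L, D]
Visit O; enqueue J, H → queue [K, M, L, D, J, H]
Visit K; enqueue G → queue [M, L, D, J, H, G]
Visit M; enqueue A, I → queue [L, D, J, H, G, A, I]
Visit L → queue [D, J, H, G, A, I]
Visit D; enqueue E → queue [J, H, G, A, I, E]
Visit J → queue [H, G, A, I, E]
Visit H → queue [G, A, I, E]
Visit G → queue [A, I, E]
Visit A → queue [I, E]
Visit I → queue [E]
Visit E → queue []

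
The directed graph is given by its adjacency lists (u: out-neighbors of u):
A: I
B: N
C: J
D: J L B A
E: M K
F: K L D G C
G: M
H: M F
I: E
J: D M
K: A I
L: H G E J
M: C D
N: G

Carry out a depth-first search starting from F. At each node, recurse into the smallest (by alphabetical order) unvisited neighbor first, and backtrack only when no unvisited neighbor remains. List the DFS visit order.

Visit F
F → C
C → J
J → D
D → A
A → I
I → E
E → K
E → M
D → B
B → N
N → G
D → L
L → H

F, C, J, D, A, I, E, K, M, B, N, G, L, H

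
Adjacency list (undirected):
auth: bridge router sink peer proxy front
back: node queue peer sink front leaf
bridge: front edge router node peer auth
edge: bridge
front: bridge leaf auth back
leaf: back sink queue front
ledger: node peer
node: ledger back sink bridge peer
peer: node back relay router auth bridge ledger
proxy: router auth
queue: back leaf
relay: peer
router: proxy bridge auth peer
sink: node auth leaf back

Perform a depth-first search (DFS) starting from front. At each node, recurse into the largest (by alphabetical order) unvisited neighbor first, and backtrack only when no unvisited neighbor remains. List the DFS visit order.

front leaf sink node peer router proxy auth bridge edge relay ledger back queue

Visit front
front → leaf
leaf → sink
sink → node
node → peer
peer → router
router → proxy
proxy → auth
auth → bridge
bridge → edge
peer → relay
peer → ledger
peer → back
back → queue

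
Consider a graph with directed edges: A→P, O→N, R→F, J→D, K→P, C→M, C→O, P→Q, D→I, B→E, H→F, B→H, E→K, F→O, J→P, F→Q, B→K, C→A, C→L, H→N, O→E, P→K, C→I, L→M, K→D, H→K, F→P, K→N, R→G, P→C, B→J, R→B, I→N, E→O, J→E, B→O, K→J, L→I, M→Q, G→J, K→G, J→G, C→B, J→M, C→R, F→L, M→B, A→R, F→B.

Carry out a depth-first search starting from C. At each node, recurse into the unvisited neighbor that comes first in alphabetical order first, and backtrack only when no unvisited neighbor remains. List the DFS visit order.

Visit C
C → A
A → P
P → K
K → D
D → I
I → N
K → G
G → J
J → E
E → O
J → M
M → B
B → H
H → F
F → L
F → Q
A → R

C, A, P, K, D, I, N, G, J, E, O, M, B, H, F, L, Q, R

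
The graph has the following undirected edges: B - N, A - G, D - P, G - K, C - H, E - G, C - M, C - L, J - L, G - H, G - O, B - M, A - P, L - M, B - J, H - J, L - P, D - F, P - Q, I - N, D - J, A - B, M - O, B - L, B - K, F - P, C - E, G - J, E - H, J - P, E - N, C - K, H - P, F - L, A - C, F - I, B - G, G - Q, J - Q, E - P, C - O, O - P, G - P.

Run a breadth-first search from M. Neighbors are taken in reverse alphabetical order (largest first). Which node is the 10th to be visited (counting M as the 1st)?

K

Visit M; enqueue O, L, C, B → queue [O, L, C, B]
Visit O; enqueue P, G → queue [L, C, B, P, G]
Visit L; enqueue J, F → queue [C, B, P, G, J, F]
Visit C; enqueue K, H, E, A → queue [B, P, G, J, F, K, H, E, A]
Visit B; enqueue N → queue [P, G, J, F, K, H, E, A, N]
Visit P; enqueue Q, D → queue [G, J, F, K, H, E, A, N, Q, D]
Visit G → queue [J, F, K, H, E, A, N, Q, D]
Visit J → queue [F, K, H, E, A, N, Q, D]
Visit F; enqueue I → queue [K, H, E, A, N, Q, D, I]
Visit K → queue [H, E, A, N, Q, D, I]
Visit H → queue [E, A, N, Q, D, I]
Visit E → queue [A, N, Q, D, I]
Visit A → queue [N, Q, D, I]
Visit N → queue [Q, D, I]
Visit Q → queue [D, I]
Visit D → queue [I]
Visit I → queue []

Visit order: M, O, L, C, B, P, G, J, F, K, H, E, A, N, Q, D, I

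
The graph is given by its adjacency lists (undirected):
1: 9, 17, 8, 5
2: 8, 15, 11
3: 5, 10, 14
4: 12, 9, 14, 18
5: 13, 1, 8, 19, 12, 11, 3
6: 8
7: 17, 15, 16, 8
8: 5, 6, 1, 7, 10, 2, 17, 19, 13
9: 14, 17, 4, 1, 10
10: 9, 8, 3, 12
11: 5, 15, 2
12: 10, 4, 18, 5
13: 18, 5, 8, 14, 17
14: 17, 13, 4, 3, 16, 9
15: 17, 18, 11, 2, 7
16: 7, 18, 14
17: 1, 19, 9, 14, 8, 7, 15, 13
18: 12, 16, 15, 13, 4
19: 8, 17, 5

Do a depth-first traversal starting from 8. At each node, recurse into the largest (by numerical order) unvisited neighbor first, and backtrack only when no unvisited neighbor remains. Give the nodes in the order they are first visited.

8, 19, 17, 15, 18, 16, 14, 13, 5, 12, 10, 9, 4, 1, 3, 11, 2, 7, 6

Visit 8
8 → 19
19 → 17
17 → 15
15 → 18
18 → 16
16 → 14
14 → 13
13 → 5
5 → 12
12 → 10
10 → 9
9 → 4
9 → 1
10 → 3
5 → 11
11 → 2
16 → 7
8 → 6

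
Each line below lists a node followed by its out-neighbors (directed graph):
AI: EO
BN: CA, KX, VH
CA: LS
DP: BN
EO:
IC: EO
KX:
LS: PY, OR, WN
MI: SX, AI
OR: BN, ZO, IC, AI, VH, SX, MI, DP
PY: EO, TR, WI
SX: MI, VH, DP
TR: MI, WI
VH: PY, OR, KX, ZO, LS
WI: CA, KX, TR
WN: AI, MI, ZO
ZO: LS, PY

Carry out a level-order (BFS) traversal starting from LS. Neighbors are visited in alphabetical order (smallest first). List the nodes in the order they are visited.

LS -> OR -> PY -> WN -> AI -> BN -> DP -> IC -> MI -> SX -> VH -> ZO -> EO -> TR -> WI -> CA -> KX

Visit LS; enqueue OR, PY, WN → queue [OR, PY, WN]
Visit OR; enqueue AI, BN, DP, IC, MI, SX, VH, ZO → queue [PY, WN, AI, BN, DP, IC, MI, SX, VH, ZO]
Visit PY; enqueue EO, TR, WI → queue [WN, AI, BN, DP, IC, MI, SX, VH, ZO, EO, TR, WI]
Visit WN → queue [AI, BN, DP, IC, MI, SX, VH, ZO, EO, TR, WI]
Visit AI → queue [BN, DP, IC, MI, SX, VH, ZO, EO, TR, WI]
Visit BN; enqueue CA, KX → queue [DP, IC, MI, SX, VH, ZO, EO, TR, WI, CA, KX]
Visit DP → queue [IC, MI, SX, VH, ZO, EO, TR, WI, CA, KX]
Visit IC → queue [MI, SX, VH, ZO, EO, TR, WI, CA, KX]
Visit MI → queue [SX, VH, ZO, EO, TR, WI, CA, KX]
Visit SX → queue [VH, ZO, EO, TR, WI, CA, KX]
Visit VH → queue [ZO, EO, TR, WI, CA, KX]
Visit ZO → queue [EO, TR, WI, CA, KX]
Visit EO → queue [TR, WI, CA, KX]
Visit TR → queue [WI, CA, KX]
Visit WI → queue [CA, KX]
Visit CA → queue [KX]
Visit KX → queue []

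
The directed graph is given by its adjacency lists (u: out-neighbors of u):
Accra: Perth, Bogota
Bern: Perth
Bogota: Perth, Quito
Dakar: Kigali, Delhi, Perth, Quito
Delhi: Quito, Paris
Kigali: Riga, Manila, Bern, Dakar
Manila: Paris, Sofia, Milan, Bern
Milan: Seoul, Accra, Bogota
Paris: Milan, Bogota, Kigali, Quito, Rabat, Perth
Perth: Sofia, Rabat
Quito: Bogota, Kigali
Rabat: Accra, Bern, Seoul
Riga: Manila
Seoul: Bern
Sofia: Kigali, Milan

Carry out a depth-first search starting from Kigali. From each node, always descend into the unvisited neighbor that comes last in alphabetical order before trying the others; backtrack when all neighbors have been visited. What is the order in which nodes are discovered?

Kigali, Riga, Manila, Sofia, Milan, Seoul, Bern, Perth, Rabat, Accra, Bogota, Quito, Paris, Dakar, Delhi

Visit Kigali
Kigali → Riga
Riga → Manila
Manila → Sofia
Sofia → Milan
Milan → Seoul
Seoul → Bern
Bern → Perth
Perth → Rabat
Rabat → Accra
Accra → Bogota
Bogota → Quito
Manila → Paris
Kigali → Dakar
Dakar → Delhi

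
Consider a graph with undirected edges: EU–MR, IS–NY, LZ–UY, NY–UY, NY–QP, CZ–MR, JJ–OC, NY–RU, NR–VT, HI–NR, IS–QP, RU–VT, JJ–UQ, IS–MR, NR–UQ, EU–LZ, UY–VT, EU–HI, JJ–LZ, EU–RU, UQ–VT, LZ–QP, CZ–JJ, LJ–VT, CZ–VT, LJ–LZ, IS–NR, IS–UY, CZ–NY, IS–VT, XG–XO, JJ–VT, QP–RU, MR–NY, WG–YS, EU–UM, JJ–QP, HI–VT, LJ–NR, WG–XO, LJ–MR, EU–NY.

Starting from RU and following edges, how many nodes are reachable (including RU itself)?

BFS from RU visits: RU, EU, NY, QP, VT, HI, LZ, MR, UM, CZ, IS, UY, JJ, LJ, NR, UQ, OC
Reachable nodes: 17 of 21 total.

17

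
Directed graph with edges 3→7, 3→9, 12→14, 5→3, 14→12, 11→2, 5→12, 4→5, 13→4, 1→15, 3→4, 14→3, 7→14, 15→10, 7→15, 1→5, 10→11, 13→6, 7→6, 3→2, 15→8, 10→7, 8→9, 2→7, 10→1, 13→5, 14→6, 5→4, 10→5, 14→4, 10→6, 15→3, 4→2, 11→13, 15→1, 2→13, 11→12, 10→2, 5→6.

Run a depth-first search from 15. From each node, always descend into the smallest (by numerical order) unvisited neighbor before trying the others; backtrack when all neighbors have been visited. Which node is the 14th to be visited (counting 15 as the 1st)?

10

Visit 15
15 → 1
1 → 5
5 → 3
3 → 2
2 → 7
7 → 6
7 → 14
14 → 4
14 → 12
2 → 13
3 → 9
15 → 8
15 → 10
10 → 11

Visit order: 15, 1, 5, 3, 2, 7, 6, 14, 4, 12, 13, 9, 8, 10, 11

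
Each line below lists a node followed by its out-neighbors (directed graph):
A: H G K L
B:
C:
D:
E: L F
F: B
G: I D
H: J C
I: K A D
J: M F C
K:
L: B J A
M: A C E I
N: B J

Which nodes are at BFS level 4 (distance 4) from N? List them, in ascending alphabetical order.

D, G, H, K, L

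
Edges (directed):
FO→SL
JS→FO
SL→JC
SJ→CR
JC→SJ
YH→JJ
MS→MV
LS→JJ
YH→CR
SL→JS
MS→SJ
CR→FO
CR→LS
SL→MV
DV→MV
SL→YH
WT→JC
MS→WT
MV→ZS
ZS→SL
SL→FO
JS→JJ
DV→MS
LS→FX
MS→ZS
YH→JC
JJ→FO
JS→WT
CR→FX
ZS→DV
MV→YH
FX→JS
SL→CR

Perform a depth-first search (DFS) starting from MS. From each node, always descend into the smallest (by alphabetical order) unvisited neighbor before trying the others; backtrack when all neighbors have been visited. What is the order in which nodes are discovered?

Visit MS
MS → MV
MV → YH
YH → CR
CR → FO
FO → SL
SL → JC
JC → SJ
SL → JS
JS → JJ
JS → WT
CR → FX
CR → LS
MV → ZS
ZS → DV

MS, MV, YH, CR, FO, SL, JC, SJ, JS, JJ, WT, FX, LS, ZS, DV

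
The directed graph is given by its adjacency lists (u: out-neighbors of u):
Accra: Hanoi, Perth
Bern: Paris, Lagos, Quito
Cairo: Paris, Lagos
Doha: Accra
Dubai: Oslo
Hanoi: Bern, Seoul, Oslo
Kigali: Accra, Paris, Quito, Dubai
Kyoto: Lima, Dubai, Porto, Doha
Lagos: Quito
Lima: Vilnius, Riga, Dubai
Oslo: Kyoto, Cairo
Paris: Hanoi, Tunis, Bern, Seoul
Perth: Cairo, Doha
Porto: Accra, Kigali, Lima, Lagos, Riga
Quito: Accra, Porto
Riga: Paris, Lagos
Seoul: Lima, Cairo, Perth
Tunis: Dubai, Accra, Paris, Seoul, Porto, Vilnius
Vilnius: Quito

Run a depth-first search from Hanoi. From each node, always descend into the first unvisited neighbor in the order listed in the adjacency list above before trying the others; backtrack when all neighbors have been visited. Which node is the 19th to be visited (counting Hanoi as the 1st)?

Visit Hanoi
Hanoi → Bern
Bern → Paris
Paris → Tunis
Tunis → Dubai
Dubai → Oslo
Oslo → Kyoto
Kyoto → Lima
Lima → Vilnius
Vilnius → Quito
Quito → Accra
Accra → Perth
Perth → Cairo
Cairo → Lagos
Perth → Doha
Quito → Porto
Porto → Kigali
Porto → Riga
Tunis → Seoul

Visit order: Hanoi, Bern, Paris, Tunis, Dubai, Oslo, Kyoto, Lima, Vilnius, Quito, Accra, Perth, Cairo, Lagos, Doha, Porto, Kigali, Riga, Seoul

Seoul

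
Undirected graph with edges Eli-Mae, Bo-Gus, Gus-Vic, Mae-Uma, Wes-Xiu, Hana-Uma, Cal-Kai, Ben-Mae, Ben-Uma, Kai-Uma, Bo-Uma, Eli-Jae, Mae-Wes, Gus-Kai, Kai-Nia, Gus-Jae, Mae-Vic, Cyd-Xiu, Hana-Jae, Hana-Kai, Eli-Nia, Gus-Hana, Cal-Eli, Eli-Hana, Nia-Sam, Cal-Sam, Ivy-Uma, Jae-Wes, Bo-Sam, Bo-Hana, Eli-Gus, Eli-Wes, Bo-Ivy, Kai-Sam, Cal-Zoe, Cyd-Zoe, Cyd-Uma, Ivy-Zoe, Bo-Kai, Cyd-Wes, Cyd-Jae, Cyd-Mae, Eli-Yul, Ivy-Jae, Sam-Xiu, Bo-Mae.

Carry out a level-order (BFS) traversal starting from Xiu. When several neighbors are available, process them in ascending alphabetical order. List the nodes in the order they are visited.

Visit Xiu; enqueue Cyd, Sam, Wes → queue [Cyd, Sam, Wes]
Visit Cyd; enqueue Jae, Mae, Uma, Zoe → queue [Sam, Wes, Jae, Mae, Uma, Zoe]
Visit Sam; enqueue Bo, Cal, Kai, Nia → queue [Wes, Jae, Mae, Uma, Zoe, Bo, Cal, Kai, Nia]
Visit Wes; enqueue Eli → queue [Jae, Mae, Uma, Zoe, Bo, Cal, Kai, Nia, Eli]
Visit Jae; enqueue Gus, Hana, Ivy → queue [Mae, Uma, Zoe, Bo, Cal, Kai, Nia, Eli, Gus, Hana, Ivy]
Visit Mae; enqueue Ben, Vic → queue [Uma, Zoe, Bo, Cal, Kai, Nia, Eli, Gus, Hana, Ivy, Ben, Vic]
Visit Uma → queue [Zoe, Bo, Cal, Kai, Nia, Eli, Gus, Hana, Ivy, Ben, Vic]
Visit Zoe → queue [Bo, Cal, Kai, Nia, Eli, Gus, Hana, Ivy, Ben, Vic]
Visit Bo → queue [Cal, Kai, Nia, Eli, Gus, Hana, Ivy, Ben, Vic]
Visit Cal → queue [Kai, Nia, Eli, Gus, Hana, Ivy, Ben, Vic]
Visit Kai → queue [Nia, Eli, Gus, Hana, Ivy, Ben, Vic]
Visit Nia → queue [Eli, Gus, Hana, Ivy, Ben, Vic]
Visit Eli; enqueue Yul → queue [Gus, Hana, Ivy, Ben, Vic, Yul]
Visit Gus → queue [Hana, Ivy, Ben, Vic, Yul]
Visit Hana → queue [Ivy, Ben, Vic, Yul]
Visit Ivy → queue [Ben, Vic, Yul]
Visit Ben → queue [Vic, Yul]
Visit Vic → queue [Yul]
Visit Yul → queue []

Xiu -> Cyd -> Sam -> Wes -> Jae -> Mae -> Uma -> Zoe -> Bo -> Cal -> Kai -> Nia -> Eli -> Gus -> Hana -> Ivy -> Ben -> Vic -> Yul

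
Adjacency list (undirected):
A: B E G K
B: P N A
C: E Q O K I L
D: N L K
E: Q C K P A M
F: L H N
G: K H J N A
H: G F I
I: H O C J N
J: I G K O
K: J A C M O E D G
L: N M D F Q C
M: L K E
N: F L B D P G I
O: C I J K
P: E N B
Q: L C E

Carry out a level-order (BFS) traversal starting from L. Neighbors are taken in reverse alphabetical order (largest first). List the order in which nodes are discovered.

Visit L; enqueue Q, N, M, F, D, C → queue [Q, N, M, F, D, C]
Visit Q; enqueue E → queue [N, M, F, D, C, E]
Visit N; enqueue P, I, G, B → queue [M, F, D, C, E, P, I, G, B]
Visit M; enqueue K → queue [F, D, C, E, P, I, G, B, K]
Visit F; enqueue H → queue [D, C, E, P, I, G, B, K, H]
Visit D → queue [C, E, P, I, G, B, K, H]
Visit C; enqueue O → queue [E, P, I, G, B, K, H, O]
Visit E; enqueue A → queue [P, I, G, B, K, H, O, A]
Visit P → queue [I, G, B, K, H, O, A]
Visit I; enqueue J → queue [G, B, K, H, O, A, J]
Visit G → queue [B, K, H, O, A, J]
Visit B → queue [K, H, O, A, J]
Visit K → queue [H, O, A, J]
Visit H → queue [O, A, J]
Visit O → queue [A, J]
Visit A → queue [J]
Visit J → queue []

L Q N M F D C E P I G B K H O A J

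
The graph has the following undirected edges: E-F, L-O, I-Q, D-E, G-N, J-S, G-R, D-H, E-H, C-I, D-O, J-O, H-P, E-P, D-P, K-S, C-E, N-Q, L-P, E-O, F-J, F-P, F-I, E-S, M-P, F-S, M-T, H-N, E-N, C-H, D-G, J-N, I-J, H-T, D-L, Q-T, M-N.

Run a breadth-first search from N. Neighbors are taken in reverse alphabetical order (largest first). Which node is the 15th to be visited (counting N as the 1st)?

C

Visit N; enqueue Q, M, J, H, G, E → queue [Q, M, J, H, G, E]
Visit Q; enqueue T, I → queue [M, J, H, G, E, T, I]
Visit M; enqueue P → queue [J, H, G, E, T, I, P]
Visit J; enqueue S, O, F → queue [H, G, E, T, I, P, S, O, F]
Visit H; enqueue D, C → queue [G, E, T, I, P, S, O, F, D, C]
Visit G; enqueue R → queue [E, T, I, P, S, O, F, D, C, R]
Visit E → queue [T, I, P, S, O, F, D, C, R]
Visit T → queue [I, P, S, O, F, D, C, R]
Visit I → queue [P, S, O, F, D, C, R]
Visit P; enqueue L → queue [S, O, F, D, C, R, L]
Visit S; enqueue K → queue [O, F, D, C, R, L, K]
Visit O → queue [F, D, C, R, L, K]
Visit F → queue [D, C, R, L, K]
Visit D → queue [C, R, L, K]
Visit C → queue [R, L, K]
Visit R → queue [L, K]
Visit L → queue [K]
Visit K → queue []

Visit order: N, Q, M, J, H, G, E, T, I, P, S, O, F, D, C, R, L, K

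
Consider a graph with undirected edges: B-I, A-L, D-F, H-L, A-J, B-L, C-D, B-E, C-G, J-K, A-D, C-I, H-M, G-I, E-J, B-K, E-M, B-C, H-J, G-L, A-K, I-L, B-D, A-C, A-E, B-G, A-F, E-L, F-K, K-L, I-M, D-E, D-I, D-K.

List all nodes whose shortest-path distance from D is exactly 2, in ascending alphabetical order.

G, J, L, M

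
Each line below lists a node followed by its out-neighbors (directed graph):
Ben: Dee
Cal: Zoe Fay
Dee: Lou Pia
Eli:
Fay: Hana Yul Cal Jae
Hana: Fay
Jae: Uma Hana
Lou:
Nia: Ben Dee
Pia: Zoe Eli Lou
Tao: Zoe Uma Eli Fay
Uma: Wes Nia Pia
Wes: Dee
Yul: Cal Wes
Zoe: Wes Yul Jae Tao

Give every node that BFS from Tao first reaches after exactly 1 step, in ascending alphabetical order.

Eli, Fay, Uma, Zoe

Level 0: Tao
Level 1: Eli, Fay, Uma, Zoe
Level 2: Cal, Hana, Jae, Nia, Pia, Wes, Yul
Level 3: Ben, Dee, Lou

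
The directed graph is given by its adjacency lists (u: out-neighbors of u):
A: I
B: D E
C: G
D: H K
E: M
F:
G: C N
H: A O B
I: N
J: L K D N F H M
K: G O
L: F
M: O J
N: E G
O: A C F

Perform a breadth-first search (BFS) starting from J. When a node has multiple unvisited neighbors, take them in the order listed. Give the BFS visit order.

Visit J; enqueue L, K, D, N, F, H, M → queue [L, K, D, N, F, H, M]
Visit L → queue [K, D, N, F, H, M]
Visit K; enqueue G, O → queue [D, N, F, H, M, G, O]
Visit D → queue [N, F, H, M, G, O]
Visit N; enqueue E → queue [F, H, M, G, O, E]
Visit F → queue [H, M, G, O, E]
Visit H; enqueue A, B → queue [M, G, O, E, A, B]
Visit M → queue [G, O, E, A, B]
Visit G; enqueue C → queue [O, E, A, B, C]
Visit O → queue [E, A, B, C]
Visit E → queue [A, B, C]
Visit A; enqueue I → queue [B, C, I]
Visit B → queue [C, I]
Visit C → queue [I]
Visit I → queue []

J -> L -> K -> D -> N -> F -> H -> M -> G -> O -> E -> A -> B -> C -> I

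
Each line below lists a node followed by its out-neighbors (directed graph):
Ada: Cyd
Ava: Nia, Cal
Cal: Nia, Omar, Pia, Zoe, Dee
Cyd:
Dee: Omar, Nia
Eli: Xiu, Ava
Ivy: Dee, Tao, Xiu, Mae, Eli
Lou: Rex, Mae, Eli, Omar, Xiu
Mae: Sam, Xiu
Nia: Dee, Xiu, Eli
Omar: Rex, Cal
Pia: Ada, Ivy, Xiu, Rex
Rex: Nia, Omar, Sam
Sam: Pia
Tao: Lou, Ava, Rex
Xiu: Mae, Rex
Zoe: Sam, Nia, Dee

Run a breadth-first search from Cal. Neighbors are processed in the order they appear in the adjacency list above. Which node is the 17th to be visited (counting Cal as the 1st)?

Visit Cal; enqueue Nia, Omar, Pia, Zoe, Dee → queue [Nia, Omar, Pia, Zoe, Dee]
Visit Nia; enqueue Xiu, Eli → queue [Omar, Pia, Zoe, Dee, Xiu, Eli]
Visit Omar; enqueue Rex → queue [Pia, Zoe, Dee, Xiu, Eli, Rex]
Visit Pia; enqueue Ada, Ivy → queue [Zoe, Dee, Xiu, Eli, Rex, Ada, Ivy]
Visit Zoe; enqueue Sam → queue [Dee, Xiu, Eli, Rex, Ada, Ivy, Sam]
Visit Dee → queue [Xiu, Eli, Rex, Ada, Ivy, Sam]
Visit Xiu; enqueue Mae → queue [Eli, Rex, Ada, Ivy, Sam, Mae]
Visit Eli; enqueue Ava → queue [Rex, Ada, Ivy, Sam, Mae, Ava]
Visit Rex → queue [Ada, Ivy, Sam, Mae, Ava]
Visit Ada; enqueue Cyd → queue [Ivy, Sam, Mae, Ava, Cyd]
Visit Ivy; enqueue Tao → queue [Sam, Mae, Ava, Cyd, Tao]
Visit Sam → queue [Mae, Ava, Cyd, Tao]
Visit Mae → queue [Ava, Cyd, Tao]
Visit Ava → queue [Cyd, Tao]
Visit Cyd → queue [Tao]
Visit Tao; enqueue Lou → queue [Lou]
Visit Lou → queue []

Visit order: Cal, Nia, Omar, Pia, Zoe, Dee, Xiu, Eli, Rex, Ada, Ivy, Sam, Mae, Ava, Cyd, Tao, Lou

Lou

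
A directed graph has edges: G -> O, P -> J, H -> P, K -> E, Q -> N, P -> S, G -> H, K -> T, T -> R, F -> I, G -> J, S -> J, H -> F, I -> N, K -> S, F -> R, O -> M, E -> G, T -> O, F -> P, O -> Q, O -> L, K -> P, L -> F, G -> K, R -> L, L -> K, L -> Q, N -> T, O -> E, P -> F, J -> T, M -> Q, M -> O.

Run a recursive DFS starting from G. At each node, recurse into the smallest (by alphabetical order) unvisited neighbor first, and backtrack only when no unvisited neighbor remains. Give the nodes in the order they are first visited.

G, H, F, I, N, T, O, E, L, K, P, J, S, Q, M, R

Visit G
G → H
H → F
F → I
I → N
N → T
T → O
O → E
O → L
L → K
K → P
P → J
P → S
L → Q
O → M
T → R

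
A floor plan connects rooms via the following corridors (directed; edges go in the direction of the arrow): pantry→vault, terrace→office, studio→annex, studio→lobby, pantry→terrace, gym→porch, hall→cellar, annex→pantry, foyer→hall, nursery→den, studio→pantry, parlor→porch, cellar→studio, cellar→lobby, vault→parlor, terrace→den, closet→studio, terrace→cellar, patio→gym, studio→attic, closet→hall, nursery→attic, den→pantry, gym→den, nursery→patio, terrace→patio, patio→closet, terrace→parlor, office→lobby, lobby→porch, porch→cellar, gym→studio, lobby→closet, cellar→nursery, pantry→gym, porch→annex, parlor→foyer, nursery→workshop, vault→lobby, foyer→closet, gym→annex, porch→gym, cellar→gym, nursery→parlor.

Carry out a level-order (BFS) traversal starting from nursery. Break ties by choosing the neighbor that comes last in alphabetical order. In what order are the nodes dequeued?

Visit nursery; enqueue workshop, patio, parlor, den, attic → queue [workshop, patio, parlor, den, attic]
Visit workshop → queue [patio, parlor, den, attic]
Visit patio; enqueue gym, closet → queue [parlor, den, attic, gym, closet]
Visit parlor; enqueue porch, foyer → queue [den, attic, gym, closet, porch, foyer]
Visit den; enqueue pantry → queue [attic, gym, closet, porch, foyer, pantry]
Visit attic → queue [gym, closet, porch, foyer, pantry]
Visit gym; enqueue studio, annex → queue [closet, porch, foyer, pantry, studio, annex]
Visit closet; enqueue hall → queue [porch, foyer, pantry, studio, annex, hall]
Visit porch; enqueue cellar → queue [foyer, pantry, studio, annex, hall, cellar]
Visit foyer → queue [pantry, studio, annex, hall, cellar]
Visit pantry; enqueue vault, terrace → queue [studio, annex, hall, cellar, vault, terrace]
Visit studio; enqueue lobby → queue [annex, hall, cellar, vault, terrace, lobby]
Visit annex → queue [hall, cellar, vault, terrace, lobby]
Visit hall → queue [cellar, vault, terrace, lobby]
Visit cellar → queue [vault, terrace, lobby]
Visit vault → queue [terrace, lobby]
Visit terrace; enqueue office → queue [lobby, office]
Visit lobby → queue [office]
Visit office → queue []

nursery -> workshop -> patio -> parlor -> den -> attic -> gym -> closet -> porch -> foyer -> pantry -> studio -> annex -> hall -> cellar -> vault -> terrace -> lobby -> office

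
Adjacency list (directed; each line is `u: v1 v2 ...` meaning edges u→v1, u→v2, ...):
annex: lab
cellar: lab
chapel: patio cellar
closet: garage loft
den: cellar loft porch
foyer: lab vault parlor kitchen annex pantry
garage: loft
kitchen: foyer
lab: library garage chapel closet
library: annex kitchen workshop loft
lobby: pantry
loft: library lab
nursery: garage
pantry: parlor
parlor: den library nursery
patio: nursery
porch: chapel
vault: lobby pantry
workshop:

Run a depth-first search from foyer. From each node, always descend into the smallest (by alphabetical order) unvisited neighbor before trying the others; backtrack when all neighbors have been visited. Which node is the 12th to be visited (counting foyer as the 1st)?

workshop

Visit foyer
foyer → annex
annex → lab
lab → chapel
chapel → cellar
chapel → patio
patio → nursery
nursery → garage
garage → loft
loft → library
library → kitchen
library → workshop
lab → closet
foyer → pantry
pantry → parlor
parlor → den
den → porch
foyer → vault
vault → lobby

Visit order: foyer, annex, lab, chapel, cellar, patio, nursery, garage, loft, library, kitchen, workshop, closet, pantry, parlor, den, porch, vault, lobby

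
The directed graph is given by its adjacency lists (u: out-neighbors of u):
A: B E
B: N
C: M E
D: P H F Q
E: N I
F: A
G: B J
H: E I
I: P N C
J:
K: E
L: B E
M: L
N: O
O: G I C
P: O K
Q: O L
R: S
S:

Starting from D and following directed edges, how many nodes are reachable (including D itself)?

17

BFS from D visits: D, P, H, F, Q, O, K, E, I, A, L, G, C, N, B, J, M
Reachable nodes: 17 of 19 total.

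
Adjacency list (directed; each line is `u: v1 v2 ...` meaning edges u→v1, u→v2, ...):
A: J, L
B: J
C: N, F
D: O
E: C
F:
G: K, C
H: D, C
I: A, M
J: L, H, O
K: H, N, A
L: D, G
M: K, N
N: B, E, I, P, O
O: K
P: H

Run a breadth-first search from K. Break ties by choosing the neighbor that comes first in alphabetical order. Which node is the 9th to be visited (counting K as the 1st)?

Visit K; enqueue A, H, N → queue [A, H, N]
Visit A; enqueue J, L → queue [H, N, J, L]
Visit H; enqueue C, D → queue [N, J, L, C, D]
Visit N; enqueue B, E, I, O, P → queue [J, L, C, D, B, E, I, O, P]
Visit J → queue [L, C, D, B, E, I, O, P]
Visit L; enqueue G → queue [C, D, B, E, I, O, P, G]
Visit C; enqueue F → queue [D, B, E, I, O, P, G, F]
Visit D → queue [B, E, I, O, P, G, F]
Visit B → queue [E, I, O, P, G, F]
Visit E → queue [I, O, P, G, F]
Visit I; enqueue M → queue [O, P, G, F, M]
Visit O → queue [P, G, F, M]
Visit P → queue [G, F, M]
Visit G → queue [F, M]
Visit F → queue [M]
Visit M → queue []

Visit order: K, A, H, N, J, L, C, D, B, E, I, O, P, G, F, M

B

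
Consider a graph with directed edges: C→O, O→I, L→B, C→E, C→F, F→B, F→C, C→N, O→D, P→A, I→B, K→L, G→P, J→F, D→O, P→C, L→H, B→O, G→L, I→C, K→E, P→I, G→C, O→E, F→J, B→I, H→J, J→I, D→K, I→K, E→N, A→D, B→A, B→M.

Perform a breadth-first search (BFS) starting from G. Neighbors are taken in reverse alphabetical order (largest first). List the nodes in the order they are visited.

Visit G; enqueue P, L, C → queue [P, L, C]
Visit P; enqueue I, A → queue [L, C, I, A]
Visit L; enqueue H, B → queue [C, I, A, H, B]
Visit C; enqueue O, N, F, E → queue [I, A, H, B, O, N, F, E]
Visit I; enqueue K → queue [A, H, B, O, N, F, E, K]
Visit A; enqueue D → queue [H, B, O, N, F, E, K, D]
Visit H; enqueue J → queue [B, O, N, F, E, K, D, J]
Visit B; enqueue M → queue [O, N, F, E, K, D, J, M]
Visit O → queue [N, F, E, K, D, J, M]
Visit N → queue [F, E, K, D, J, M]
Visit F → queue [E, K, D, J, M]
Visit E → queue [K, D, J, M]
Visit K → queue [D, J, M]
Visit D → queue [J, M]
Visit J → queue [M]
Visit M → queue []

G, P, L, C, I, A, H, B, O, N, F, E, K, D, J, M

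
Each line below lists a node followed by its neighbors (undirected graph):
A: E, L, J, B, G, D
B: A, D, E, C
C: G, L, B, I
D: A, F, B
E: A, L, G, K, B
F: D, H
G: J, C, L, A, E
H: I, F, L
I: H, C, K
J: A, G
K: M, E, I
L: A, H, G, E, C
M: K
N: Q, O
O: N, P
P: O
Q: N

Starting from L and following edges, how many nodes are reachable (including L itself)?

13

BFS from L visits: L, A, H, G, E, C, J, B, D, I, F, K, M
Reachable nodes: 13 of 17 total.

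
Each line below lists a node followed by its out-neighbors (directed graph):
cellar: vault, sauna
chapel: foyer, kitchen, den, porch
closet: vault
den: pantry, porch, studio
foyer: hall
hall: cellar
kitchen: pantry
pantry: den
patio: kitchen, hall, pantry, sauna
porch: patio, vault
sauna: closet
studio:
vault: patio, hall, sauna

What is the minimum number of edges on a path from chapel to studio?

2

Level 0: chapel
Level 1: den, foyer, kitchen, porch
Level 2: hall, pantry, patio, studio, vault
Level 3: cellar, sauna
Level 4: closet
studio first appears at level 2.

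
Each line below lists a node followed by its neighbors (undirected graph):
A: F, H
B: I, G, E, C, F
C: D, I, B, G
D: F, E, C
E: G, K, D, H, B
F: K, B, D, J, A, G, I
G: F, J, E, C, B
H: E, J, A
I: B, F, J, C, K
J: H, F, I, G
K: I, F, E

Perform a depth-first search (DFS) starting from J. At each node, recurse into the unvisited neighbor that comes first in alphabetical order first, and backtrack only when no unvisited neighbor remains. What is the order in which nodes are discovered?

J, F, A, H, E, B, C, D, G, I, K

Visit J
J → F
F → A
A → H
H → E
E → B
B → C
C → D
C → G
C → I
I → K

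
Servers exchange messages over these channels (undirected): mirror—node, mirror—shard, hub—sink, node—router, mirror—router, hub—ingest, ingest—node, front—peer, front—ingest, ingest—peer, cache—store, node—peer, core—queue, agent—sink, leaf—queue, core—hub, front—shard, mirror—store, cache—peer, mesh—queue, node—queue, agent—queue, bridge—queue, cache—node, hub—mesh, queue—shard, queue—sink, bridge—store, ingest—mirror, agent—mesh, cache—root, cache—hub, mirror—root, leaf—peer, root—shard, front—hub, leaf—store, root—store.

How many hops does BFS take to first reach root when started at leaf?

2

Level 0: leaf
Level 1: peer, queue, store
Level 2: agent, bridge, cache, core, front, ingest, mesh, mirror, node, root, shard, sink
Level 3: hub, router
root first appears at level 2.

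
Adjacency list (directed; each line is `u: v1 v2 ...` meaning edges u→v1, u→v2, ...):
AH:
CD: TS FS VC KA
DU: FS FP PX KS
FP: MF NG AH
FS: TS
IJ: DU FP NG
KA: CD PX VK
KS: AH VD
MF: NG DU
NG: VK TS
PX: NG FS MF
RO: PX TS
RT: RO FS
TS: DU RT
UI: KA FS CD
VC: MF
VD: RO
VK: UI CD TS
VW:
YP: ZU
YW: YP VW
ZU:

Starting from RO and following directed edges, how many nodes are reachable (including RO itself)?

17

BFS from RO visits: RO, PX, TS, NG, FS, MF, DU, RT, VK, FP, KS, UI, CD, AH, VD, KA, VC
Reachable nodes: 17 of 22 total.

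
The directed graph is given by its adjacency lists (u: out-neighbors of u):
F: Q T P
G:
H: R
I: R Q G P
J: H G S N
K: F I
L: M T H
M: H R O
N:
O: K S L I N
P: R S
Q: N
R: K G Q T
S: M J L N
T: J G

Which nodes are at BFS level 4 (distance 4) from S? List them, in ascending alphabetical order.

F, P

Level 0: S
Level 1: J, L, M, N
Level 2: G, H, O, R, T
Level 3: I, K, Q
Level 4: F, P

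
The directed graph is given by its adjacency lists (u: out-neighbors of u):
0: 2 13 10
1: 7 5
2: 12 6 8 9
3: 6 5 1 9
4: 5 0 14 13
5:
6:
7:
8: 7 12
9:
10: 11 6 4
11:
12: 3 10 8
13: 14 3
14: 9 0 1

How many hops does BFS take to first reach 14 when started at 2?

4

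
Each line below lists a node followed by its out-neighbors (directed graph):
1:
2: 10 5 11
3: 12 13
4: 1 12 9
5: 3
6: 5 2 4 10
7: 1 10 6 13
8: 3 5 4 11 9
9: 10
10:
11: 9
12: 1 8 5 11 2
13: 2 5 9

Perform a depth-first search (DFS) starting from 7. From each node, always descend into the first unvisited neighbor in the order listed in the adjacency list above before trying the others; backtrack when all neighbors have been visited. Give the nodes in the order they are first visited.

7, 1, 10, 6, 5, 3, 12, 8, 4, 9, 11, 2, 13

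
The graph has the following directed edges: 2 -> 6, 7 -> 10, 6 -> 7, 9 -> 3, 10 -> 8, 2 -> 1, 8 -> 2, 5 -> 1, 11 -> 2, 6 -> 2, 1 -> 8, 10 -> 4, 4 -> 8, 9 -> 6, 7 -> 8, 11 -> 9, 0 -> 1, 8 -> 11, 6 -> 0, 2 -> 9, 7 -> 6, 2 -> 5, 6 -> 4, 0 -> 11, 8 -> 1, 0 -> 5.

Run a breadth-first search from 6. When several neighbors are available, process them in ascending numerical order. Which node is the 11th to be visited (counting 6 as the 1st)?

10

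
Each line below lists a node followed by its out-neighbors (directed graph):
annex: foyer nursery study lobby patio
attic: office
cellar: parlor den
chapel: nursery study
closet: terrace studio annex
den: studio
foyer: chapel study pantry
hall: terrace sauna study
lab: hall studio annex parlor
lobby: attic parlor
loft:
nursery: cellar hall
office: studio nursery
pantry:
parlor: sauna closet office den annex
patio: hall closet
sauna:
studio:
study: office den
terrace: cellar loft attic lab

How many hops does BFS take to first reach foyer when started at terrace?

Level 0: terrace
Level 1: attic, cellar, lab, loft
Level 2: annex, den, hall, office, parlor, studio
Level 3: closet, foyer, lobby, nursery, patio, sauna, study
Level 4: chapel, pantry
foyer first appears at level 3.

3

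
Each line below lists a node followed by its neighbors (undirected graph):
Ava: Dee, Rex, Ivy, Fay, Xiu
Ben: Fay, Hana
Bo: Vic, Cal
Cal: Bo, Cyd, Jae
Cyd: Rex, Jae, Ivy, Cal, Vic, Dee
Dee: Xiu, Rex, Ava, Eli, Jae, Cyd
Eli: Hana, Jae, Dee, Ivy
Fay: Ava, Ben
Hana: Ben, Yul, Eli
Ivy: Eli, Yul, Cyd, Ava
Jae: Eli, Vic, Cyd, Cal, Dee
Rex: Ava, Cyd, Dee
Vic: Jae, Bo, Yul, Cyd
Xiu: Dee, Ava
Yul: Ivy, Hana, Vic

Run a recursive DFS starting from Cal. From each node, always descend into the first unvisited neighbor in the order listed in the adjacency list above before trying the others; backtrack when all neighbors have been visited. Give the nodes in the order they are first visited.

Visit Cal
Cal → Bo
Bo → Vic
Vic → Jae
Jae → Eli
Eli → Hana
Hana → Ben
Ben → Fay
Fay → Ava
Ava → Dee
Dee → Xiu
Dee → Rex
Rex → Cyd
Cyd → Ivy
Ivy → Yul

Cal Bo Vic Jae Eli Hana Ben Fay Ava Dee Xiu Rex Cyd Ivy Yul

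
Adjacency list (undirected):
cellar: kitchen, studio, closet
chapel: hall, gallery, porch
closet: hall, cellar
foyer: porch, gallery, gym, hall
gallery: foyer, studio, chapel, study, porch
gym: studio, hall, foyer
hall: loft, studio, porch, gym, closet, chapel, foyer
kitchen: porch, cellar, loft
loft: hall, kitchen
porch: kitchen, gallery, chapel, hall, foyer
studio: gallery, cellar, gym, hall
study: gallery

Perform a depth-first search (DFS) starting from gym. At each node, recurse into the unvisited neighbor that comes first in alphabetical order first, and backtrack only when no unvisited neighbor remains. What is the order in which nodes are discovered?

gym, foyer, gallery, chapel, hall, closet, cellar, kitchen, loft, porch, studio, study

Visit gym
gym → foyer
foyer → gallery
gallery → chapel
chapel → hall
hall → closet
closet → cellar
cellar → kitchen
kitchen → loft
kitchen → porch
cellar → studio
gallery → study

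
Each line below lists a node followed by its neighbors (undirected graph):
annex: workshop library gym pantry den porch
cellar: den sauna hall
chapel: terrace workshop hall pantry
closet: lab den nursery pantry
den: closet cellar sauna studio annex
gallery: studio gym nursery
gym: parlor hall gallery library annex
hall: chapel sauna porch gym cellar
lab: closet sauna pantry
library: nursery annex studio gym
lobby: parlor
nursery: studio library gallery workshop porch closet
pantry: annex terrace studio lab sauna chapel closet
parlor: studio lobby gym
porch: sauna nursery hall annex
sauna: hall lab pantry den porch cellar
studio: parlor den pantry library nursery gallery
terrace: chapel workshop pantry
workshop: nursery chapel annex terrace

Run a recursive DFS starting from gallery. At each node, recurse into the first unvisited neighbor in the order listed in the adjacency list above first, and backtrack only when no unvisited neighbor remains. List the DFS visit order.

Visit gallery
gallery → studio
studio → parlor
parlor → lobby
parlor → gym
gym → hall
hall → chapel
chapel → terrace
terrace → workshop
workshop → nursery
nursery → library
library → annex
annex → pantry
pantry → lab
lab → closet
closet → den
den → cellar
cellar → sauna
sauna → porch

gallery, studio, parlor, lobby, gym, hall, chapel, terrace, workshop, nursery, library, annex, pantry, lab, closet, den, cellar, sauna, porch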